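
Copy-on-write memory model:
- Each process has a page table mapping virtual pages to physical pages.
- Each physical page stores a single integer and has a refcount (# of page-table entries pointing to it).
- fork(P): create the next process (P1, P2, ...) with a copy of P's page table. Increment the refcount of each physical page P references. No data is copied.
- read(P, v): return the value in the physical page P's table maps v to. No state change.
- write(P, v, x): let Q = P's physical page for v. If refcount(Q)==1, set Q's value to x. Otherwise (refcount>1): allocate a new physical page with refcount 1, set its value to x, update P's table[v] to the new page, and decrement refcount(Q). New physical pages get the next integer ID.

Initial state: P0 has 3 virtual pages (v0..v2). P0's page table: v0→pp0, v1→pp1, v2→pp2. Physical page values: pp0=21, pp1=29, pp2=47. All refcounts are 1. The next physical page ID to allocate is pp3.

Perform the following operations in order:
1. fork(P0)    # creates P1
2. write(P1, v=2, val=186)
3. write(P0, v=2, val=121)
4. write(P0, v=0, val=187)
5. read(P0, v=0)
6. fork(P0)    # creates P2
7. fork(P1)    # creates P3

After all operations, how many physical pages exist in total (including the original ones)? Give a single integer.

Answer: 5

Derivation:
Op 1: fork(P0) -> P1. 3 ppages; refcounts: pp0:2 pp1:2 pp2:2
Op 2: write(P1, v2, 186). refcount(pp2)=2>1 -> COPY to pp3. 4 ppages; refcounts: pp0:2 pp1:2 pp2:1 pp3:1
Op 3: write(P0, v2, 121). refcount(pp2)=1 -> write in place. 4 ppages; refcounts: pp0:2 pp1:2 pp2:1 pp3:1
Op 4: write(P0, v0, 187). refcount(pp0)=2>1 -> COPY to pp4. 5 ppages; refcounts: pp0:1 pp1:2 pp2:1 pp3:1 pp4:1
Op 5: read(P0, v0) -> 187. No state change.
Op 6: fork(P0) -> P2. 5 ppages; refcounts: pp0:1 pp1:3 pp2:2 pp3:1 pp4:2
Op 7: fork(P1) -> P3. 5 ppages; refcounts: pp0:2 pp1:4 pp2:2 pp3:2 pp4:2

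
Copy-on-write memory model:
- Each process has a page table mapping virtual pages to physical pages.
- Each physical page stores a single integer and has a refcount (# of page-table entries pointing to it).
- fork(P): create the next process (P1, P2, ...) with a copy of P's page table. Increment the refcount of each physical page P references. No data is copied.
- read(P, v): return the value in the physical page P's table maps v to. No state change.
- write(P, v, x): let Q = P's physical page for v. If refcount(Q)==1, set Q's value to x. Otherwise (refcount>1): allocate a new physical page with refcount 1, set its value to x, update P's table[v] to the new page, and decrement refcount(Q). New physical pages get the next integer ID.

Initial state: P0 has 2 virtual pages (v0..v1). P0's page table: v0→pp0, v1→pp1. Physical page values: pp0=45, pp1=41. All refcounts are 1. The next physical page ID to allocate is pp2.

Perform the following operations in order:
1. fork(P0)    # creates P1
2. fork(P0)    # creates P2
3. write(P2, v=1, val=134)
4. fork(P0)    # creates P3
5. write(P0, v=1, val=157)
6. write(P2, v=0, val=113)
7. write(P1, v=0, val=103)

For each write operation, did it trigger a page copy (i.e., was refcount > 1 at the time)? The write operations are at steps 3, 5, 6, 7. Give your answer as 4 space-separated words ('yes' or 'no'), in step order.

Op 1: fork(P0) -> P1. 2 ppages; refcounts: pp0:2 pp1:2
Op 2: fork(P0) -> P2. 2 ppages; refcounts: pp0:3 pp1:3
Op 3: write(P2, v1, 134). refcount(pp1)=3>1 -> COPY to pp2. 3 ppages; refcounts: pp0:3 pp1:2 pp2:1
Op 4: fork(P0) -> P3. 3 ppages; refcounts: pp0:4 pp1:3 pp2:1
Op 5: write(P0, v1, 157). refcount(pp1)=3>1 -> COPY to pp3. 4 ppages; refcounts: pp0:4 pp1:2 pp2:1 pp3:1
Op 6: write(P2, v0, 113). refcount(pp0)=4>1 -> COPY to pp4. 5 ppages; refcounts: pp0:3 pp1:2 pp2:1 pp3:1 pp4:1
Op 7: write(P1, v0, 103). refcount(pp0)=3>1 -> COPY to pp5. 6 ppages; refcounts: pp0:2 pp1:2 pp2:1 pp3:1 pp4:1 pp5:1

yes yes yes yes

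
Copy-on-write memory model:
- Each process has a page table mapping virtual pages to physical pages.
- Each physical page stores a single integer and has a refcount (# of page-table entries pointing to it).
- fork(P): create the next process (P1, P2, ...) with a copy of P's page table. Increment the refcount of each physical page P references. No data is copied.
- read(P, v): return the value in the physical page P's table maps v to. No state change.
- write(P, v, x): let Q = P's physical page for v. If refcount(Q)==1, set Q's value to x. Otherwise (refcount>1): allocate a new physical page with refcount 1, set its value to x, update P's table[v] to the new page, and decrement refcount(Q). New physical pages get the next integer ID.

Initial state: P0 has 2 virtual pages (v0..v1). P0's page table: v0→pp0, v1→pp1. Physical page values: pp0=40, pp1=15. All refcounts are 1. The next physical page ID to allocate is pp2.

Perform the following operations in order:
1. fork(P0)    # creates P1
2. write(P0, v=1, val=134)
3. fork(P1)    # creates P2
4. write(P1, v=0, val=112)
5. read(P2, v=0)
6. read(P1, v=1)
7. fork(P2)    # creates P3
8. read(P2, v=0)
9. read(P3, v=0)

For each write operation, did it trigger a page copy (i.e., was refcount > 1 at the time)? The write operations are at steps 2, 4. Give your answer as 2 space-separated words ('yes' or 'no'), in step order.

Op 1: fork(P0) -> P1. 2 ppages; refcounts: pp0:2 pp1:2
Op 2: write(P0, v1, 134). refcount(pp1)=2>1 -> COPY to pp2. 3 ppages; refcounts: pp0:2 pp1:1 pp2:1
Op 3: fork(P1) -> P2. 3 ppages; refcounts: pp0:3 pp1:2 pp2:1
Op 4: write(P1, v0, 112). refcount(pp0)=3>1 -> COPY to pp3. 4 ppages; refcounts: pp0:2 pp1:2 pp2:1 pp3:1
Op 5: read(P2, v0) -> 40. No state change.
Op 6: read(P1, v1) -> 15. No state change.
Op 7: fork(P2) -> P3. 4 ppages; refcounts: pp0:3 pp1:3 pp2:1 pp3:1
Op 8: read(P2, v0) -> 40. No state change.
Op 9: read(P3, v0) -> 40. No state change.

yes yes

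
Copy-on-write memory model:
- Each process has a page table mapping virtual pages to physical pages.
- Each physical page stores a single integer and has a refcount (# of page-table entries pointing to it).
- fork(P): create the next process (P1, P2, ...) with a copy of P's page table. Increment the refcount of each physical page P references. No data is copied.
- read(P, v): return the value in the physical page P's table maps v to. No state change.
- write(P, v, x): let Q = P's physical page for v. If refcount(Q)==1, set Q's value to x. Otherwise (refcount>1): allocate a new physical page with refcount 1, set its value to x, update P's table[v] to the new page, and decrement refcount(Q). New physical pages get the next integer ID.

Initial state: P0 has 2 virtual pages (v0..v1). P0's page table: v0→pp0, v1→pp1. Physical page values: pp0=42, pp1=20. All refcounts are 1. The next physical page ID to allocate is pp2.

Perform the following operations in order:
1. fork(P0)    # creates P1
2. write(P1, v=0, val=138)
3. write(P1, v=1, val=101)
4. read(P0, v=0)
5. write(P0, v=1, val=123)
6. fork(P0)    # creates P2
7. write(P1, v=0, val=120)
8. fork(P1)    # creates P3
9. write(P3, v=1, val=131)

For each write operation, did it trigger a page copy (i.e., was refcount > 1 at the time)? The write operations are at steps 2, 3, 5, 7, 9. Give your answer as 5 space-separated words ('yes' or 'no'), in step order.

Op 1: fork(P0) -> P1. 2 ppages; refcounts: pp0:2 pp1:2
Op 2: write(P1, v0, 138). refcount(pp0)=2>1 -> COPY to pp2. 3 ppages; refcounts: pp0:1 pp1:2 pp2:1
Op 3: write(P1, v1, 101). refcount(pp1)=2>1 -> COPY to pp3. 4 ppages; refcounts: pp0:1 pp1:1 pp2:1 pp3:1
Op 4: read(P0, v0) -> 42. No state change.
Op 5: write(P0, v1, 123). refcount(pp1)=1 -> write in place. 4 ppages; refcounts: pp0:1 pp1:1 pp2:1 pp3:1
Op 6: fork(P0) -> P2. 4 ppages; refcounts: pp0:2 pp1:2 pp2:1 pp3:1
Op 7: write(P1, v0, 120). refcount(pp2)=1 -> write in place. 4 ppages; refcounts: pp0:2 pp1:2 pp2:1 pp3:1
Op 8: fork(P1) -> P3. 4 ppages; refcounts: pp0:2 pp1:2 pp2:2 pp3:2
Op 9: write(P3, v1, 131). refcount(pp3)=2>1 -> COPY to pp4. 5 ppages; refcounts: pp0:2 pp1:2 pp2:2 pp3:1 pp4:1

yes yes no no yes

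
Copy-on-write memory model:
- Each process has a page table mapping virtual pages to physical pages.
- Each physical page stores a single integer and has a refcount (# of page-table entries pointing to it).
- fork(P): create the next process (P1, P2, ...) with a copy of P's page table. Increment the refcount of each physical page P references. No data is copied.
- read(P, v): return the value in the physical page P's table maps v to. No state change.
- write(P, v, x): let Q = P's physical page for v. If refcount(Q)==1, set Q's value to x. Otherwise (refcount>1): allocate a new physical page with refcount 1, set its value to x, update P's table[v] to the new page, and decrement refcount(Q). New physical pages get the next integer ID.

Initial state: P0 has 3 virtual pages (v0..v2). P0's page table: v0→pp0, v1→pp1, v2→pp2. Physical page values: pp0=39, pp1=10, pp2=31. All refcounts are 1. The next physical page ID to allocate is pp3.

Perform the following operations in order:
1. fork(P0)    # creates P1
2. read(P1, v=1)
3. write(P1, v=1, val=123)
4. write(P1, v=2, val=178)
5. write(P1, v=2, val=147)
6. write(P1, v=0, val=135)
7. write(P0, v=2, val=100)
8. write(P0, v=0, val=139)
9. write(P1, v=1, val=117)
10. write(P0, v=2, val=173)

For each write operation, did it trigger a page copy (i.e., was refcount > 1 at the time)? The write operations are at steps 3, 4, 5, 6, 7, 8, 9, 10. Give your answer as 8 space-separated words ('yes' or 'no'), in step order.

Op 1: fork(P0) -> P1. 3 ppages; refcounts: pp0:2 pp1:2 pp2:2
Op 2: read(P1, v1) -> 10. No state change.
Op 3: write(P1, v1, 123). refcount(pp1)=2>1 -> COPY to pp3. 4 ppages; refcounts: pp0:2 pp1:1 pp2:2 pp3:1
Op 4: write(P1, v2, 178). refcount(pp2)=2>1 -> COPY to pp4. 5 ppages; refcounts: pp0:2 pp1:1 pp2:1 pp3:1 pp4:1
Op 5: write(P1, v2, 147). refcount(pp4)=1 -> write in place. 5 ppages; refcounts: pp0:2 pp1:1 pp2:1 pp3:1 pp4:1
Op 6: write(P1, v0, 135). refcount(pp0)=2>1 -> COPY to pp5. 6 ppages; refcounts: pp0:1 pp1:1 pp2:1 pp3:1 pp4:1 pp5:1
Op 7: write(P0, v2, 100). refcount(pp2)=1 -> write in place. 6 ppages; refcounts: pp0:1 pp1:1 pp2:1 pp3:1 pp4:1 pp5:1
Op 8: write(P0, v0, 139). refcount(pp0)=1 -> write in place. 6 ppages; refcounts: pp0:1 pp1:1 pp2:1 pp3:1 pp4:1 pp5:1
Op 9: write(P1, v1, 117). refcount(pp3)=1 -> write in place. 6 ppages; refcounts: pp0:1 pp1:1 pp2:1 pp3:1 pp4:1 pp5:1
Op 10: write(P0, v2, 173). refcount(pp2)=1 -> write in place. 6 ppages; refcounts: pp0:1 pp1:1 pp2:1 pp3:1 pp4:1 pp5:1

yes yes no yes no no no no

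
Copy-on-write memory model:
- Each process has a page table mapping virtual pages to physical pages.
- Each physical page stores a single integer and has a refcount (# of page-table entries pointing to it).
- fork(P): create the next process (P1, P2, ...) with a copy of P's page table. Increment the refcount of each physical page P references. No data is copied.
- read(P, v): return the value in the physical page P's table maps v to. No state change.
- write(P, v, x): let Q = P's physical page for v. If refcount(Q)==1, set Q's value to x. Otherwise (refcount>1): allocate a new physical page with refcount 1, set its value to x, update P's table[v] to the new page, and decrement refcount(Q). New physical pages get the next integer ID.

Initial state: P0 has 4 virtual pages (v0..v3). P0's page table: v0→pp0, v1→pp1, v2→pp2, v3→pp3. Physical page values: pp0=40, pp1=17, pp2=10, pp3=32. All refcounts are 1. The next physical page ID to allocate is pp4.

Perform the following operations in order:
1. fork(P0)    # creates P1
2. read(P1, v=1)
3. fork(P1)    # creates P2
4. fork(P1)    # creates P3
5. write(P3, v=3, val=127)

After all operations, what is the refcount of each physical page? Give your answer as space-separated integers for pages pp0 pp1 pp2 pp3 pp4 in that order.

Answer: 4 4 4 3 1

Derivation:
Op 1: fork(P0) -> P1. 4 ppages; refcounts: pp0:2 pp1:2 pp2:2 pp3:2
Op 2: read(P1, v1) -> 17. No state change.
Op 3: fork(P1) -> P2. 4 ppages; refcounts: pp0:3 pp1:3 pp2:3 pp3:3
Op 4: fork(P1) -> P3. 4 ppages; refcounts: pp0:4 pp1:4 pp2:4 pp3:4
Op 5: write(P3, v3, 127). refcount(pp3)=4>1 -> COPY to pp4. 5 ppages; refcounts: pp0:4 pp1:4 pp2:4 pp3:3 pp4:1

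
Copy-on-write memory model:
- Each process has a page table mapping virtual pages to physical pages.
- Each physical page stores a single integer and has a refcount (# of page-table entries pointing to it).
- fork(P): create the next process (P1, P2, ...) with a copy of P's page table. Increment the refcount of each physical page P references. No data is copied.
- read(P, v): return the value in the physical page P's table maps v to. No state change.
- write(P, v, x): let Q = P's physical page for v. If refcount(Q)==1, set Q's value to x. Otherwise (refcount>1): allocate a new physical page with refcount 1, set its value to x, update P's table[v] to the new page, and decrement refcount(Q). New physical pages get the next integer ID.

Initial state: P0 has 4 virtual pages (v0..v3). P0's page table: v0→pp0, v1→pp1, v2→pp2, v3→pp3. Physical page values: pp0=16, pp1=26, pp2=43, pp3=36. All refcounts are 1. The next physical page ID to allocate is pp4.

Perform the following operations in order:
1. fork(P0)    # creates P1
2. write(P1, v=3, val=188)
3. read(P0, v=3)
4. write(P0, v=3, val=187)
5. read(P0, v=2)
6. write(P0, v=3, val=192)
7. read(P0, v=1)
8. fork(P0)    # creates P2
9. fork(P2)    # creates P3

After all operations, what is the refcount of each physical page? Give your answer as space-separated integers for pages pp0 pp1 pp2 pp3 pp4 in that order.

Op 1: fork(P0) -> P1. 4 ppages; refcounts: pp0:2 pp1:2 pp2:2 pp3:2
Op 2: write(P1, v3, 188). refcount(pp3)=2>1 -> COPY to pp4. 5 ppages; refcounts: pp0:2 pp1:2 pp2:2 pp3:1 pp4:1
Op 3: read(P0, v3) -> 36. No state change.
Op 4: write(P0, v3, 187). refcount(pp3)=1 -> write in place. 5 ppages; refcounts: pp0:2 pp1:2 pp2:2 pp3:1 pp4:1
Op 5: read(P0, v2) -> 43. No state change.
Op 6: write(P0, v3, 192). refcount(pp3)=1 -> write in place. 5 ppages; refcounts: pp0:2 pp1:2 pp2:2 pp3:1 pp4:1
Op 7: read(P0, v1) -> 26. No state change.
Op 8: fork(P0) -> P2. 5 ppages; refcounts: pp0:3 pp1:3 pp2:3 pp3:2 pp4:1
Op 9: fork(P2) -> P3. 5 ppages; refcounts: pp0:4 pp1:4 pp2:4 pp3:3 pp4:1

Answer: 4 4 4 3 1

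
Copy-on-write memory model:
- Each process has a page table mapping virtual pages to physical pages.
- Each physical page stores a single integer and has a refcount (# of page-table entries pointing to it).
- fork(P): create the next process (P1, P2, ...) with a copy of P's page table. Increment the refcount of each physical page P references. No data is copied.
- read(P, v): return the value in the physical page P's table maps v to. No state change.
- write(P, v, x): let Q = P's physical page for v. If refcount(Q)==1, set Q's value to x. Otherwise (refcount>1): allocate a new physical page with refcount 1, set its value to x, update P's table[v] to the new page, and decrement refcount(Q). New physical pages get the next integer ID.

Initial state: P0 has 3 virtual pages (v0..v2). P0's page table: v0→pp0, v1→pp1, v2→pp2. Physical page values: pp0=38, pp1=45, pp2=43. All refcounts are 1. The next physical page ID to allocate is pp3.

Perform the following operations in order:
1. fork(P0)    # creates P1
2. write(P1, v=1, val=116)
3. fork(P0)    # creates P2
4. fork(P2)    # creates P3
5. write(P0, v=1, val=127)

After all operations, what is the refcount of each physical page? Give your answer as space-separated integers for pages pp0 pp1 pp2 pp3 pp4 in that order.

Answer: 4 2 4 1 1

Derivation:
Op 1: fork(P0) -> P1. 3 ppages; refcounts: pp0:2 pp1:2 pp2:2
Op 2: write(P1, v1, 116). refcount(pp1)=2>1 -> COPY to pp3. 4 ppages; refcounts: pp0:2 pp1:1 pp2:2 pp3:1
Op 3: fork(P0) -> P2. 4 ppages; refcounts: pp0:3 pp1:2 pp2:3 pp3:1
Op 4: fork(P2) -> P3. 4 ppages; refcounts: pp0:4 pp1:3 pp2:4 pp3:1
Op 5: write(P0, v1, 127). refcount(pp1)=3>1 -> COPY to pp4. 5 ppages; refcounts: pp0:4 pp1:2 pp2:4 pp3:1 pp4:1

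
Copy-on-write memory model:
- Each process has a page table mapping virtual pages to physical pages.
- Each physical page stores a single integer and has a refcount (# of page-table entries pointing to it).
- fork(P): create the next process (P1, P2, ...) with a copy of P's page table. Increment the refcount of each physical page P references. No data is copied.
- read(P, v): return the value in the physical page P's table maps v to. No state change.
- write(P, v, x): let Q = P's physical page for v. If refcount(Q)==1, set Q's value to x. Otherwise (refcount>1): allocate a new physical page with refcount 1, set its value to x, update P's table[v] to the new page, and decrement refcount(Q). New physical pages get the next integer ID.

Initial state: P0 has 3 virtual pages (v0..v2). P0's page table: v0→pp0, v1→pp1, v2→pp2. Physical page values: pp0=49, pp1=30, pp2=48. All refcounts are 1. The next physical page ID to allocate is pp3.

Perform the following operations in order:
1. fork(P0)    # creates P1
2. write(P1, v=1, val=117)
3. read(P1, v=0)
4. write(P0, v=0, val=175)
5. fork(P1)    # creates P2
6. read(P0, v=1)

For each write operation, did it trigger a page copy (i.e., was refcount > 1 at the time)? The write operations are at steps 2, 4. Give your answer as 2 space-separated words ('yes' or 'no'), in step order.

Op 1: fork(P0) -> P1. 3 ppages; refcounts: pp0:2 pp1:2 pp2:2
Op 2: write(P1, v1, 117). refcount(pp1)=2>1 -> COPY to pp3. 4 ppages; refcounts: pp0:2 pp1:1 pp2:2 pp3:1
Op 3: read(P1, v0) -> 49. No state change.
Op 4: write(P0, v0, 175). refcount(pp0)=2>1 -> COPY to pp4. 5 ppages; refcounts: pp0:1 pp1:1 pp2:2 pp3:1 pp4:1
Op 5: fork(P1) -> P2. 5 ppages; refcounts: pp0:2 pp1:1 pp2:3 pp3:2 pp4:1
Op 6: read(P0, v1) -> 30. No state change.

yes yes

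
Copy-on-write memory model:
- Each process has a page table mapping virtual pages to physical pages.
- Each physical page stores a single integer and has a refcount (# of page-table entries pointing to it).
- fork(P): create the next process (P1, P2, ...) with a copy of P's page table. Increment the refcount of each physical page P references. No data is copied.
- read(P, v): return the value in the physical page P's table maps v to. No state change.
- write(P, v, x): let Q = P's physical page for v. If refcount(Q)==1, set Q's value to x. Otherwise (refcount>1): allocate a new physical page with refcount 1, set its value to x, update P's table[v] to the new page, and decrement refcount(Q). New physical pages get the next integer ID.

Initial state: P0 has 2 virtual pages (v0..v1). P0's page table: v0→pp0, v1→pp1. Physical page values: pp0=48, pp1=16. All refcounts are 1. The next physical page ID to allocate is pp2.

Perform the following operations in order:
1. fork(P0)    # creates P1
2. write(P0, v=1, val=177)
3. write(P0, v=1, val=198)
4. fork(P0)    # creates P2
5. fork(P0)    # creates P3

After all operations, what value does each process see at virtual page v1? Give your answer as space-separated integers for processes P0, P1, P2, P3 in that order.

Answer: 198 16 198 198

Derivation:
Op 1: fork(P0) -> P1. 2 ppages; refcounts: pp0:2 pp1:2
Op 2: write(P0, v1, 177). refcount(pp1)=2>1 -> COPY to pp2. 3 ppages; refcounts: pp0:2 pp1:1 pp2:1
Op 3: write(P0, v1, 198). refcount(pp2)=1 -> write in place. 3 ppages; refcounts: pp0:2 pp1:1 pp2:1
Op 4: fork(P0) -> P2. 3 ppages; refcounts: pp0:3 pp1:1 pp2:2
Op 5: fork(P0) -> P3. 3 ppages; refcounts: pp0:4 pp1:1 pp2:3
P0: v1 -> pp2 = 198
P1: v1 -> pp1 = 16
P2: v1 -> pp2 = 198
P3: v1 -> pp2 = 198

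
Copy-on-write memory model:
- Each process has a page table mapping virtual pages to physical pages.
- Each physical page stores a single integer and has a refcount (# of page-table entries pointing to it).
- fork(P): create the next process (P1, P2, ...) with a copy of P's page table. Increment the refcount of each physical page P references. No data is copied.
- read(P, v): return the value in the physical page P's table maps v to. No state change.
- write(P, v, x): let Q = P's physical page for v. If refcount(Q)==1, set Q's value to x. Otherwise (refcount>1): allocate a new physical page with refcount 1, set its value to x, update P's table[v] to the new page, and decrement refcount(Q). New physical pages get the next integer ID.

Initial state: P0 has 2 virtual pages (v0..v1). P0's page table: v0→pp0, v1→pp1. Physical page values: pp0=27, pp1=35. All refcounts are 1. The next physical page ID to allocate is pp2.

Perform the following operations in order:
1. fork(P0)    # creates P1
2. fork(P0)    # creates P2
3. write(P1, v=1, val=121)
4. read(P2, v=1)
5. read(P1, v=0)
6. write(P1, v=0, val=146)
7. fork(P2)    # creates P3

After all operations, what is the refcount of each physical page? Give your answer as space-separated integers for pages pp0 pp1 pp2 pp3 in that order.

Answer: 3 3 1 1

Derivation:
Op 1: fork(P0) -> P1. 2 ppages; refcounts: pp0:2 pp1:2
Op 2: fork(P0) -> P2. 2 ppages; refcounts: pp0:3 pp1:3
Op 3: write(P1, v1, 121). refcount(pp1)=3>1 -> COPY to pp2. 3 ppages; refcounts: pp0:3 pp1:2 pp2:1
Op 4: read(P2, v1) -> 35. No state change.
Op 5: read(P1, v0) -> 27. No state change.
Op 6: write(P1, v0, 146). refcount(pp0)=3>1 -> COPY to pp3. 4 ppages; refcounts: pp0:2 pp1:2 pp2:1 pp3:1
Op 7: fork(P2) -> P3. 4 ppages; refcounts: pp0:3 pp1:3 pp2:1 pp3:1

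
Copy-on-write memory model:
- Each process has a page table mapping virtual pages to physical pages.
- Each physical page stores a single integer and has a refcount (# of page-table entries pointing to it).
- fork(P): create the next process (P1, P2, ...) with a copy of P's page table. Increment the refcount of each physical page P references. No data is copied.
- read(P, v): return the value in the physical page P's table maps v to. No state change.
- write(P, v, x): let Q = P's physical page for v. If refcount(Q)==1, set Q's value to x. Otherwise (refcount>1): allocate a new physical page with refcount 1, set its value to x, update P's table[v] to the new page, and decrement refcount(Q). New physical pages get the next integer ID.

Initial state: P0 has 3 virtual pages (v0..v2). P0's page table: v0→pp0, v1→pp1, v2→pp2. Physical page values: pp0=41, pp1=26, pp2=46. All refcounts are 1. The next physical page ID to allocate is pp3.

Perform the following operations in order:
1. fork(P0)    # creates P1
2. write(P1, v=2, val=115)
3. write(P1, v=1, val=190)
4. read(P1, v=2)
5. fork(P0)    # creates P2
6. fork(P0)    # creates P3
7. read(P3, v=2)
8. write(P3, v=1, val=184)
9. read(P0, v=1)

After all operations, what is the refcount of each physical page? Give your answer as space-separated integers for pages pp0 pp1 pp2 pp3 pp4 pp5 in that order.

Answer: 4 2 3 1 1 1

Derivation:
Op 1: fork(P0) -> P1. 3 ppages; refcounts: pp0:2 pp1:2 pp2:2
Op 2: write(P1, v2, 115). refcount(pp2)=2>1 -> COPY to pp3. 4 ppages; refcounts: pp0:2 pp1:2 pp2:1 pp3:1
Op 3: write(P1, v1, 190). refcount(pp1)=2>1 -> COPY to pp4. 5 ppages; refcounts: pp0:2 pp1:1 pp2:1 pp3:1 pp4:1
Op 4: read(P1, v2) -> 115. No state change.
Op 5: fork(P0) -> P2. 5 ppages; refcounts: pp0:3 pp1:2 pp2:2 pp3:1 pp4:1
Op 6: fork(P0) -> P3. 5 ppages; refcounts: pp0:4 pp1:3 pp2:3 pp3:1 pp4:1
Op 7: read(P3, v2) -> 46. No state change.
Op 8: write(P3, v1, 184). refcount(pp1)=3>1 -> COPY to pp5. 6 ppages; refcounts: pp0:4 pp1:2 pp2:3 pp3:1 pp4:1 pp5:1
Op 9: read(P0, v1) -> 26. No state change.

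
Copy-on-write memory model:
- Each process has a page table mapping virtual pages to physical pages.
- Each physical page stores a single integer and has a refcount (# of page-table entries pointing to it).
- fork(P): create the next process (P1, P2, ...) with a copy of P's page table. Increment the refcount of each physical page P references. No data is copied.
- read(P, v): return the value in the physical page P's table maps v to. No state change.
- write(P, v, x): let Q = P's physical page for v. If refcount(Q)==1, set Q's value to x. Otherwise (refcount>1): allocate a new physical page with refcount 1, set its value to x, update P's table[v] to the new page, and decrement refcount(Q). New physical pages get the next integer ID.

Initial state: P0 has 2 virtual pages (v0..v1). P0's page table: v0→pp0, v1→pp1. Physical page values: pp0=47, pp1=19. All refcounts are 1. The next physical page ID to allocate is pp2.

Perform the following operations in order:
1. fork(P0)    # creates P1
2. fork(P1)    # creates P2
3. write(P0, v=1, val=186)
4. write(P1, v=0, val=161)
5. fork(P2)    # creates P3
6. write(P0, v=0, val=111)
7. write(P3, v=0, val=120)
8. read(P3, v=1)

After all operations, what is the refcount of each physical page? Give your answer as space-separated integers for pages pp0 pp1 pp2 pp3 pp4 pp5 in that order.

Op 1: fork(P0) -> P1. 2 ppages; refcounts: pp0:2 pp1:2
Op 2: fork(P1) -> P2. 2 ppages; refcounts: pp0:3 pp1:3
Op 3: write(P0, v1, 186). refcount(pp1)=3>1 -> COPY to pp2. 3 ppages; refcounts: pp0:3 pp1:2 pp2:1
Op 4: write(P1, v0, 161). refcount(pp0)=3>1 -> COPY to pp3. 4 ppages; refcounts: pp0:2 pp1:2 pp2:1 pp3:1
Op 5: fork(P2) -> P3. 4 ppages; refcounts: pp0:3 pp1:3 pp2:1 pp3:1
Op 6: write(P0, v0, 111). refcount(pp0)=3>1 -> COPY to pp4. 5 ppages; refcounts: pp0:2 pp1:3 pp2:1 pp3:1 pp4:1
Op 7: write(P3, v0, 120). refcount(pp0)=2>1 -> COPY to pp5. 6 ppages; refcounts: pp0:1 pp1:3 pp2:1 pp3:1 pp4:1 pp5:1
Op 8: read(P3, v1) -> 19. No state change.

Answer: 1 3 1 1 1 1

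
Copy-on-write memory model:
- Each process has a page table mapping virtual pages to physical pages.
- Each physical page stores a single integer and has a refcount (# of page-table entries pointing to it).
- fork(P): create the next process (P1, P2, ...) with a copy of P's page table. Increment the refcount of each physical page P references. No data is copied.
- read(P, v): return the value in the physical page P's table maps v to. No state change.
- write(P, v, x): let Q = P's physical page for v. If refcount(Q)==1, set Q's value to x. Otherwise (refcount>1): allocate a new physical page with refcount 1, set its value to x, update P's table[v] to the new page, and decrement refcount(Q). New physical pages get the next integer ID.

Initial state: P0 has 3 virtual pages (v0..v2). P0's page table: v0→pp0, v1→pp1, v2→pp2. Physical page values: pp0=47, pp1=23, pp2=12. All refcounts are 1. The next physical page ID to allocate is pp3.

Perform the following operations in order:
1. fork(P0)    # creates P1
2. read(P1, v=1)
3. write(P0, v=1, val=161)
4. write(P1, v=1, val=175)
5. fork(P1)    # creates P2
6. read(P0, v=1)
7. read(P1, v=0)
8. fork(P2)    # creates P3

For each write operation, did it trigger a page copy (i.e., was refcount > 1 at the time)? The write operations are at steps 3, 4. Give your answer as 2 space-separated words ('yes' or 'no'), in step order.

Op 1: fork(P0) -> P1. 3 ppages; refcounts: pp0:2 pp1:2 pp2:2
Op 2: read(P1, v1) -> 23. No state change.
Op 3: write(P0, v1, 161). refcount(pp1)=2>1 -> COPY to pp3. 4 ppages; refcounts: pp0:2 pp1:1 pp2:2 pp3:1
Op 4: write(P1, v1, 175). refcount(pp1)=1 -> write in place. 4 ppages; refcounts: pp0:2 pp1:1 pp2:2 pp3:1
Op 5: fork(P1) -> P2. 4 ppages; refcounts: pp0:3 pp1:2 pp2:3 pp3:1
Op 6: read(P0, v1) -> 161. No state change.
Op 7: read(P1, v0) -> 47. No state change.
Op 8: fork(P2) -> P3. 4 ppages; refcounts: pp0:4 pp1:3 pp2:4 pp3:1

yes no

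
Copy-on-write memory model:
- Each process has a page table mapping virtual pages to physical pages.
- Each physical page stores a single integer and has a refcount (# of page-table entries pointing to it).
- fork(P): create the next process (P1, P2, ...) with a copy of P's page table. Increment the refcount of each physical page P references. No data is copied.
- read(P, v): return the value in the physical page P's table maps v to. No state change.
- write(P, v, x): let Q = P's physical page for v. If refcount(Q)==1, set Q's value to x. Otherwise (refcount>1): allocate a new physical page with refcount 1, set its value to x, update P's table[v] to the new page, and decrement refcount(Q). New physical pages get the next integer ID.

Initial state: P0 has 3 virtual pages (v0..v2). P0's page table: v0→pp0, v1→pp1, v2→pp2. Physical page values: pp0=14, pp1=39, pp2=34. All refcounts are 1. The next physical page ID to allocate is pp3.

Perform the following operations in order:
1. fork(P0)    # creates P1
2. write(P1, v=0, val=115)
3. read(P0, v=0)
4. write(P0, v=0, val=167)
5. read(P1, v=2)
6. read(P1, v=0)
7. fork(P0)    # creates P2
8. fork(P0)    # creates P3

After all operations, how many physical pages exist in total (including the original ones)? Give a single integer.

Op 1: fork(P0) -> P1. 3 ppages; refcounts: pp0:2 pp1:2 pp2:2
Op 2: write(P1, v0, 115). refcount(pp0)=2>1 -> COPY to pp3. 4 ppages; refcounts: pp0:1 pp1:2 pp2:2 pp3:1
Op 3: read(P0, v0) -> 14. No state change.
Op 4: write(P0, v0, 167). refcount(pp0)=1 -> write in place. 4 ppages; refcounts: pp0:1 pp1:2 pp2:2 pp3:1
Op 5: read(P1, v2) -> 34. No state change.
Op 6: read(P1, v0) -> 115. No state change.
Op 7: fork(P0) -> P2. 4 ppages; refcounts: pp0:2 pp1:3 pp2:3 pp3:1
Op 8: fork(P0) -> P3. 4 ppages; refcounts: pp0:3 pp1:4 pp2:4 pp3:1

Answer: 4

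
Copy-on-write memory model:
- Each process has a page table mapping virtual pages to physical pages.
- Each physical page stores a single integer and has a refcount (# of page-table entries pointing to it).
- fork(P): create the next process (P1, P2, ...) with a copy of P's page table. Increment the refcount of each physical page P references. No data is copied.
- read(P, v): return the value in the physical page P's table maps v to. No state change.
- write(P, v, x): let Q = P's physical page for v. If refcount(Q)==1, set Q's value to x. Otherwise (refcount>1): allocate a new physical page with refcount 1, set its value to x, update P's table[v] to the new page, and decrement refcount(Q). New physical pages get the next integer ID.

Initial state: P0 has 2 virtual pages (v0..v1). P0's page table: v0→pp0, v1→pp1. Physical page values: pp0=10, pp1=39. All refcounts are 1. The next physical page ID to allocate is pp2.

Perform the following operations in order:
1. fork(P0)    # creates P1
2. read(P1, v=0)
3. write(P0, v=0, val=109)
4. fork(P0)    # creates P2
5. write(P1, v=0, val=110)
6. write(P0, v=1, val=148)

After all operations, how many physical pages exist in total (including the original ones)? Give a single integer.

Op 1: fork(P0) -> P1. 2 ppages; refcounts: pp0:2 pp1:2
Op 2: read(P1, v0) -> 10. No state change.
Op 3: write(P0, v0, 109). refcount(pp0)=2>1 -> COPY to pp2. 3 ppages; refcounts: pp0:1 pp1:2 pp2:1
Op 4: fork(P0) -> P2. 3 ppages; refcounts: pp0:1 pp1:3 pp2:2
Op 5: write(P1, v0, 110). refcount(pp0)=1 -> write in place. 3 ppages; refcounts: pp0:1 pp1:3 pp2:2
Op 6: write(P0, v1, 148). refcount(pp1)=3>1 -> COPY to pp3. 4 ppages; refcounts: pp0:1 pp1:2 pp2:2 pp3:1

Answer: 4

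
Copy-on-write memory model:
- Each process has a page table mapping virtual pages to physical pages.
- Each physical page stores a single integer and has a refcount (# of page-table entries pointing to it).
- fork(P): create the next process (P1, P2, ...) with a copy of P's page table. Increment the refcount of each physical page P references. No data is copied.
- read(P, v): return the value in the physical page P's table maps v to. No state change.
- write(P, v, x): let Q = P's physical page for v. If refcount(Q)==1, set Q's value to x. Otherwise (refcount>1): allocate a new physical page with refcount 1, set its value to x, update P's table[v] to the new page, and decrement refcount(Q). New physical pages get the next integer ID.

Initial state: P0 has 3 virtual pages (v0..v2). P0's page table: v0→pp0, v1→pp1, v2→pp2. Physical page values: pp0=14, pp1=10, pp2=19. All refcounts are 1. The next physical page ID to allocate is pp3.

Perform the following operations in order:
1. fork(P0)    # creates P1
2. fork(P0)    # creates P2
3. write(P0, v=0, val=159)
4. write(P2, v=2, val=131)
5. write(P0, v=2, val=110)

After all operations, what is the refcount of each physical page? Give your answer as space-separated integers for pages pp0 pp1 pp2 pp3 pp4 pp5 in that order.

Answer: 2 3 1 1 1 1

Derivation:
Op 1: fork(P0) -> P1. 3 ppages; refcounts: pp0:2 pp1:2 pp2:2
Op 2: fork(P0) -> P2. 3 ppages; refcounts: pp0:3 pp1:3 pp2:3
Op 3: write(P0, v0, 159). refcount(pp0)=3>1 -> COPY to pp3. 4 ppages; refcounts: pp0:2 pp1:3 pp2:3 pp3:1
Op 4: write(P2, v2, 131). refcount(pp2)=3>1 -> COPY to pp4. 5 ppages; refcounts: pp0:2 pp1:3 pp2:2 pp3:1 pp4:1
Op 5: write(P0, v2, 110). refcount(pp2)=2>1 -> COPY to pp5. 6 ppages; refcounts: pp0:2 pp1:3 pp2:1 pp3:1 pp4:1 pp5:1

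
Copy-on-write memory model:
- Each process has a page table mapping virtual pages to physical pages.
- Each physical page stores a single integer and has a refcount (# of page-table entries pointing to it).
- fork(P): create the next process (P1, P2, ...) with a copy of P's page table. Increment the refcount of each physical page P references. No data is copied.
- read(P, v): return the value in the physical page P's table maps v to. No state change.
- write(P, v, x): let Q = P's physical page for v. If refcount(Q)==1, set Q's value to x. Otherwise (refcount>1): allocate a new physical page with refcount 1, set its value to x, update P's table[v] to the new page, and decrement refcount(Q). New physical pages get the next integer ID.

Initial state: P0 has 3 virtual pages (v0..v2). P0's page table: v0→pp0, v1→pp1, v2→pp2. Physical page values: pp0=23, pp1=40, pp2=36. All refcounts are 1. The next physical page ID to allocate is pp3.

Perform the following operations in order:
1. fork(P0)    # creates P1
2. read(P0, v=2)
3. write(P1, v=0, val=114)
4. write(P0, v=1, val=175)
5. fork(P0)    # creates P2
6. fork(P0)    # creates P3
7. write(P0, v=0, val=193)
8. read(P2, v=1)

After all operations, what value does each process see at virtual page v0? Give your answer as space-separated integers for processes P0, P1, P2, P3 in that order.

Answer: 193 114 23 23

Derivation:
Op 1: fork(P0) -> P1. 3 ppages; refcounts: pp0:2 pp1:2 pp2:2
Op 2: read(P0, v2) -> 36. No state change.
Op 3: write(P1, v0, 114). refcount(pp0)=2>1 -> COPY to pp3. 4 ppages; refcounts: pp0:1 pp1:2 pp2:2 pp3:1
Op 4: write(P0, v1, 175). refcount(pp1)=2>1 -> COPY to pp4. 5 ppages; refcounts: pp0:1 pp1:1 pp2:2 pp3:1 pp4:1
Op 5: fork(P0) -> P2. 5 ppages; refcounts: pp0:2 pp1:1 pp2:3 pp3:1 pp4:2
Op 6: fork(P0) -> P3. 5 ppages; refcounts: pp0:3 pp1:1 pp2:4 pp3:1 pp4:3
Op 7: write(P0, v0, 193). refcount(pp0)=3>1 -> COPY to pp5. 6 ppages; refcounts: pp0:2 pp1:1 pp2:4 pp3:1 pp4:3 pp5:1
Op 8: read(P2, v1) -> 175. No state change.
P0: v0 -> pp5 = 193
P1: v0 -> pp3 = 114
P2: v0 -> pp0 = 23
P3: v0 -> pp0 = 23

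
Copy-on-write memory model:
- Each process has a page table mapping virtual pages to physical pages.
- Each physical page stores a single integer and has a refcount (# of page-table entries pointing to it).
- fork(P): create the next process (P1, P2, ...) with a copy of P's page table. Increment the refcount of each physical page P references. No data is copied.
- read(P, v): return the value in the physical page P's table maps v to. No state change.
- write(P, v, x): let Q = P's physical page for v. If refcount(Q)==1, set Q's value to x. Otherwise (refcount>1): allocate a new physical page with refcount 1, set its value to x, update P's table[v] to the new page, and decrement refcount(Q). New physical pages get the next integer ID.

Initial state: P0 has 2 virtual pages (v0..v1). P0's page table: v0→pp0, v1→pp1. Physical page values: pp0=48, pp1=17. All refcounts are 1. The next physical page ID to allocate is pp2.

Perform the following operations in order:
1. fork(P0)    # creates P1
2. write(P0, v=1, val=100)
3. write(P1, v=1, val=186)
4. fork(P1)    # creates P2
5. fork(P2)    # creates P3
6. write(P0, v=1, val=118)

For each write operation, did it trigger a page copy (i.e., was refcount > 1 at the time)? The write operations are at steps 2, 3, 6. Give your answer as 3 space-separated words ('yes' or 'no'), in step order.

Op 1: fork(P0) -> P1. 2 ppages; refcounts: pp0:2 pp1:2
Op 2: write(P0, v1, 100). refcount(pp1)=2>1 -> COPY to pp2. 3 ppages; refcounts: pp0:2 pp1:1 pp2:1
Op 3: write(P1, v1, 186). refcount(pp1)=1 -> write in place. 3 ppages; refcounts: pp0:2 pp1:1 pp2:1
Op 4: fork(P1) -> P2. 3 ppages; refcounts: pp0:3 pp1:2 pp2:1
Op 5: fork(P2) -> P3. 3 ppages; refcounts: pp0:4 pp1:3 pp2:1
Op 6: write(P0, v1, 118). refcount(pp2)=1 -> write in place. 3 ppages; refcounts: pp0:4 pp1:3 pp2:1

yes no no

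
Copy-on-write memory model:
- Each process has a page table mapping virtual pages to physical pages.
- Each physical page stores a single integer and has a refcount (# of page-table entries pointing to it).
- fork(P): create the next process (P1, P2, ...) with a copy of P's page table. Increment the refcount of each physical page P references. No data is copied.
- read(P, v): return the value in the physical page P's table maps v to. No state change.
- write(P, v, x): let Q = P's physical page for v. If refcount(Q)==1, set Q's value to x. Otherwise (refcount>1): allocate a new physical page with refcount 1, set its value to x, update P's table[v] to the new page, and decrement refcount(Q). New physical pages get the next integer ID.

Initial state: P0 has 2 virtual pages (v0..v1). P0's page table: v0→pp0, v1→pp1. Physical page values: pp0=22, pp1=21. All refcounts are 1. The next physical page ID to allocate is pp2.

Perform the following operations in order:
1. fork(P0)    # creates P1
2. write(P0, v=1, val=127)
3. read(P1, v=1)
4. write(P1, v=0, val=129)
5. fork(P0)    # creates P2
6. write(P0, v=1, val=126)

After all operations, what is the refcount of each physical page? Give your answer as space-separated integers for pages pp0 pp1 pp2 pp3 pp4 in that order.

Op 1: fork(P0) -> P1. 2 ppages; refcounts: pp0:2 pp1:2
Op 2: write(P0, v1, 127). refcount(pp1)=2>1 -> COPY to pp2. 3 ppages; refcounts: pp0:2 pp1:1 pp2:1
Op 3: read(P1, v1) -> 21. No state change.
Op 4: write(P1, v0, 129). refcount(pp0)=2>1 -> COPY to pp3. 4 ppages; refcounts: pp0:1 pp1:1 pp2:1 pp3:1
Op 5: fork(P0) -> P2. 4 ppages; refcounts: pp0:2 pp1:1 pp2:2 pp3:1
Op 6: write(P0, v1, 126). refcount(pp2)=2>1 -> COPY to pp4. 5 ppages; refcounts: pp0:2 pp1:1 pp2:1 pp3:1 pp4:1

Answer: 2 1 1 1 1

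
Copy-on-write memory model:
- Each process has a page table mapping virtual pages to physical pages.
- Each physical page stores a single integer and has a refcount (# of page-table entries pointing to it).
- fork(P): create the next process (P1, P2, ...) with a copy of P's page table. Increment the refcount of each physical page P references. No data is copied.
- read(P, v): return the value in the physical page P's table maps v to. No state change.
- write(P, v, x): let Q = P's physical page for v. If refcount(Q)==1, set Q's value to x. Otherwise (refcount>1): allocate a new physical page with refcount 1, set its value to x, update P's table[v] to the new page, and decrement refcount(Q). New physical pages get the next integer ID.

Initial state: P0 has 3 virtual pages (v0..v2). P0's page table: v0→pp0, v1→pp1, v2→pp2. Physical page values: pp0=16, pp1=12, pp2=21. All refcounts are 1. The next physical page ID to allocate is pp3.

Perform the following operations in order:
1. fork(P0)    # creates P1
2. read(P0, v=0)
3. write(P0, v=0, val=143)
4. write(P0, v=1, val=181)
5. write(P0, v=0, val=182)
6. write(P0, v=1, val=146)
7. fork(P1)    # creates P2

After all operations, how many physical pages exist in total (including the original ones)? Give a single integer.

Answer: 5

Derivation:
Op 1: fork(P0) -> P1. 3 ppages; refcounts: pp0:2 pp1:2 pp2:2
Op 2: read(P0, v0) -> 16. No state change.
Op 3: write(P0, v0, 143). refcount(pp0)=2>1 -> COPY to pp3. 4 ppages; refcounts: pp0:1 pp1:2 pp2:2 pp3:1
Op 4: write(P0, v1, 181). refcount(pp1)=2>1 -> COPY to pp4. 5 ppages; refcounts: pp0:1 pp1:1 pp2:2 pp3:1 pp4:1
Op 5: write(P0, v0, 182). refcount(pp3)=1 -> write in place. 5 ppages; refcounts: pp0:1 pp1:1 pp2:2 pp3:1 pp4:1
Op 6: write(P0, v1, 146). refcount(pp4)=1 -> write in place. 5 ppages; refcounts: pp0:1 pp1:1 pp2:2 pp3:1 pp4:1
Op 7: fork(P1) -> P2. 5 ppages; refcounts: pp0:2 pp1:2 pp2:3 pp3:1 pp4:1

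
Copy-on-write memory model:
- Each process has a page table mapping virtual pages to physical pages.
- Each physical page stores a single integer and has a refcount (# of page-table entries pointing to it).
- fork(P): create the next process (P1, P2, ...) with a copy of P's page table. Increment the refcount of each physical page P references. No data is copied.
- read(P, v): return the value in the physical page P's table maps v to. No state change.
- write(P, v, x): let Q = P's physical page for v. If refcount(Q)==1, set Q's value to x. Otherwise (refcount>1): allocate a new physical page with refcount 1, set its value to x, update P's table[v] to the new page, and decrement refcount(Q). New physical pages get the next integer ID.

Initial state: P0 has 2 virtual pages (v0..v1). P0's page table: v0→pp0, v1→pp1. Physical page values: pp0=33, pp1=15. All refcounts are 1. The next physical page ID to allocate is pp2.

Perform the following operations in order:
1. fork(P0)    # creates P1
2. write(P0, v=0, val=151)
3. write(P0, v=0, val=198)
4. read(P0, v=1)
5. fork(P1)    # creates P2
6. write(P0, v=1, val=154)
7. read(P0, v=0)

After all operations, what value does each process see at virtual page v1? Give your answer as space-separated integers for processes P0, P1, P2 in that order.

Answer: 154 15 15

Derivation:
Op 1: fork(P0) -> P1. 2 ppages; refcounts: pp0:2 pp1:2
Op 2: write(P0, v0, 151). refcount(pp0)=2>1 -> COPY to pp2. 3 ppages; refcounts: pp0:1 pp1:2 pp2:1
Op 3: write(P0, v0, 198). refcount(pp2)=1 -> write in place. 3 ppages; refcounts: pp0:1 pp1:2 pp2:1
Op 4: read(P0, v1) -> 15. No state change.
Op 5: fork(P1) -> P2. 3 ppages; refcounts: pp0:2 pp1:3 pp2:1
Op 6: write(P0, v1, 154). refcount(pp1)=3>1 -> COPY to pp3. 4 ppages; refcounts: pp0:2 pp1:2 pp2:1 pp3:1
Op 7: read(P0, v0) -> 198. No state change.
P0: v1 -> pp3 = 154
P1: v1 -> pp1 = 15
P2: v1 -> pp1 = 15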